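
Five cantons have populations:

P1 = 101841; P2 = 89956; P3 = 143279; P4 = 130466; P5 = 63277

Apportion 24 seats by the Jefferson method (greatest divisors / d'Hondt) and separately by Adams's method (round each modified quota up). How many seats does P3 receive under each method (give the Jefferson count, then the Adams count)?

7 and 6

Jefferson: P1 4, P2 4, P3 7, P4 6, P5 3.
Adams: P1 5, P2 4, P3 6, P4 6, P5 3.
P3 gets 7 under Jefferson and 6 under Adams.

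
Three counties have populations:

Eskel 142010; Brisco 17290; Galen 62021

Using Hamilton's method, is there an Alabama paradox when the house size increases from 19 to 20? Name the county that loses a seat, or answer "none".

At 19 seats: Eskel 12, Brisco 2, Galen 5.
At 20 seats: Eskel 13, Brisco 1, Galen 6.
Brisco drops from 2 to 1.

Brisco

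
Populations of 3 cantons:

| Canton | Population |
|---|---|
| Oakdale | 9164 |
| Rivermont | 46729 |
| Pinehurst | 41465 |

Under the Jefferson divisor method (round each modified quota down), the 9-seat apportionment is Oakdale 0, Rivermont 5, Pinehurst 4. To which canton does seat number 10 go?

Oakdale

Priority for the next seat is population ÷ (current seats + 1).
Priorities: Oakdale 9164.000, Rivermont 7788.167, Pinehurst 8293.000.
Highest priority: Oakdale.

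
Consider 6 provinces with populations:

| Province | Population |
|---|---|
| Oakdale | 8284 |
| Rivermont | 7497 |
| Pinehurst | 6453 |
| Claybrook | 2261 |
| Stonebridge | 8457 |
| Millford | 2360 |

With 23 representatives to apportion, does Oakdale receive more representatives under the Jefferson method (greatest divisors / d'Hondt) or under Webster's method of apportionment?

Jefferson

Jefferson: Oakdale 6, Rivermont 5, Pinehurst 4, Claybrook 1, Stonebridge 6, Millford 1.
Webster: Oakdale 5, Rivermont 5, Pinehurst 4, Claybrook 1, Stonebridge 6, Millford 2.
Oakdale gets 6 under Jefferson and 5 under Webster.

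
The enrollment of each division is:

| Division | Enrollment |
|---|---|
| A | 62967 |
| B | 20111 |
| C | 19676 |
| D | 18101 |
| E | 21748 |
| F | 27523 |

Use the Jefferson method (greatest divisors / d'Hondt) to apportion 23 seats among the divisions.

A: 9, B: 3, C: 2, D: 2, E: 3, F: 4

Standard divisor 170126/23 ≈ 7396.783; standard quotas: A 8.513, B 2.719, C 2.660, D 2.447, E 2.940, F 3.721.
Rounding down gives 8, 2, 2, 2, 2, 3 = 19 seats, so the divisor must be adjusted.
With modified divisor 6630: modified quotas A 9.497, B 3.033, C 2.968, D 2.730, E 3.280, F 4.151.
Rounding down: A 9, B 3, C 2, D 2, E 3, F 4 (total 23).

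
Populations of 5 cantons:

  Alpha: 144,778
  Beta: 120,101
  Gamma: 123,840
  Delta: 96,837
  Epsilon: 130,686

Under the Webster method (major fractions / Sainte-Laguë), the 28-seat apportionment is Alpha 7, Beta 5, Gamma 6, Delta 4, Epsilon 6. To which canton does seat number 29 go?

Priority for the next seat is population ÷ (current seats + 0.5).
Priorities: Alpha 19303.733, Beta 21836.545, Gamma 19052.308, Delta 21519.333, Epsilon 20105.538.
Highest priority: Beta.

Beta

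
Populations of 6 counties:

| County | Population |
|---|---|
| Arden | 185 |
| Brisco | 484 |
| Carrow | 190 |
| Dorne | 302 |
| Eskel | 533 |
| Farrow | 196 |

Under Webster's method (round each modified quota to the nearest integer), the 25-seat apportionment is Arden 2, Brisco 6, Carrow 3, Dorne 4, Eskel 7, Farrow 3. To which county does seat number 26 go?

Priority for the next seat is population ÷ (current seats + 0.5).
Priorities: Arden 74.000, Brisco 74.462, Carrow 54.286, Dorne 67.111, Eskel 71.067, Farrow 56.000.
Highest priority: Brisco.

Brisco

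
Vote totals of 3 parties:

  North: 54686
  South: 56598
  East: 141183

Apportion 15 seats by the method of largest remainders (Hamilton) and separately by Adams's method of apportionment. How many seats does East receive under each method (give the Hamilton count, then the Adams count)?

9 and 8

Hamilton: North 3, South 3, East 9.
Adams: North 3, South 4, East 8.
East gets 9 under Hamilton and 8 under Adams.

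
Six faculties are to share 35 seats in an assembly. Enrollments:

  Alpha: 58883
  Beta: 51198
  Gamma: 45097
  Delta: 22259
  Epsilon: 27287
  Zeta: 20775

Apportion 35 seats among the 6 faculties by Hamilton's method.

Standard divisor: 225499 ÷ 35 ≈ 6442.829.
Standard quotas: Alpha 9.1393, Beta 7.9465, Gamma 6.9996, Delta 3.4548, Epsilon 4.2353, Zeta 3.2245.
Lower quotas: Alpha 9, Beta 7, Gamma 6, Delta 3, Epsilon 4, Zeta 3 (sum 32, leaving 3 seats).
Remainders in descending order: Gamma 0.9996, Beta 0.9465, Delta 0.4548, Epsilon 0.2353, Zeta 0.2245, Alpha 0.1393.
Largest remainders: Gamma, Beta, Delta receive the extra seats.

Alpha 9, Beta 8, Gamma 7, Delta 4, Epsilon 4, Zeta 3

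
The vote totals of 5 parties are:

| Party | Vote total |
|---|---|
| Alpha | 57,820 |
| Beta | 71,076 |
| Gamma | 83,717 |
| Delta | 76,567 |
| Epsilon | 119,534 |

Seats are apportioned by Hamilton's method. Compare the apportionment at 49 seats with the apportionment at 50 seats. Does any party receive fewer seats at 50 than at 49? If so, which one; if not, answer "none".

none

At 49 seats: Alpha 7, Beta 9, Gamma 10, Delta 9, Epsilon 14.
At 50 seats: Alpha 7, Beta 9, Gamma 10, Delta 9, Epsilon 15.
No party's allocation decreased.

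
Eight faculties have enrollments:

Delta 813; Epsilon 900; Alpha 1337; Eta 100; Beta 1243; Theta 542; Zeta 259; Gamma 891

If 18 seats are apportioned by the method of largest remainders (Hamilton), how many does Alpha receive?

4

Total 6085; standard divisor 6085/18 ≈ 338.056.
Standard quotas: Delta 2.405, Epsilon 2.662, Alpha 3.955, Eta 0.296, Beta 3.677, Theta 1.603, Zeta 0.766, Gamma 2.636.
Lower quotas: Delta 2, Epsilon 2, Alpha 3, Eta 0, Beta 3, Theta 1, Zeta 0, Gamma 2 (sum 13, leaving 5 seats).
Remainders in descending order: Alpha 0.955, Zeta 0.766, Beta 0.677, Epsilon 0.662, Gamma 0.636, Theta 0.603, Delta 0.405, Eta 0.296.
The surplus seats go to Alpha, Zeta, Beta, Epsilon, Gamma.
Alpha receives 4.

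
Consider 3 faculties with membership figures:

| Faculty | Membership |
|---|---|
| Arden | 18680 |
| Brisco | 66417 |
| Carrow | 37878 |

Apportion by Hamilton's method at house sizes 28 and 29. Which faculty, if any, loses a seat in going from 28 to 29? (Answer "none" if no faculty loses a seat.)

none

At 28 seats: Arden 4, Brisco 15, Carrow 9.
At 29 seats: Arden 4, Brisco 16, Carrow 9.
No faculty's allocation decreased.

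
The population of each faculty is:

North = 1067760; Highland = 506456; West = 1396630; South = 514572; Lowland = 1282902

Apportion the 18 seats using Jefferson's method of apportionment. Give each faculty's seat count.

North=4; Highland=2; West=5; South=2; Lowland=5

Standard divisor 4768320/18 ≈ 264906.667; standard quotas: North 4.031, Highland 1.912, West 5.272, South 1.942, Lowland 4.843.
Rounding down gives 4, 1, 5, 1, 4 = 15 seats, so the divisor must be adjusted.
With modified divisor 243000: modified quotas North 4.394, Highland 2.084, West 5.747, South 2.118, Lowland 5.279.
Rounding down: North 4, Highland 2, West 5, South 2, Lowland 5 (total 18).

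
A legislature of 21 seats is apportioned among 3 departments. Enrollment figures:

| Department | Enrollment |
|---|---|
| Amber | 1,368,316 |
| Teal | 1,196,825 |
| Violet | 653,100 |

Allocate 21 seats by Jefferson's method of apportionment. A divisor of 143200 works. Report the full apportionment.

With modified divisor 143200: modified quotas Amber 9.555, Teal 8.358, Violet 4.561.
Rounding down: Amber 9, Teal 8, Violet 4 (total 21).

Amber=9, Teal=8, Violet=4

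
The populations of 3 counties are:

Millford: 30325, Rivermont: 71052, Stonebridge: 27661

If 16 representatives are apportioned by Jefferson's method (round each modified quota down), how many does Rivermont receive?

9

Standard divisor 129038/16 ≈ 8064.875; standard quotas: Millford 3.760, Rivermont 8.810, Stonebridge 3.430.
Rounding down gives 3, 8, 3 = 14 seats, so the divisor must be adjusted.
With modified divisor 7300: modified quotas Millford 4.154, Rivermont 9.733, Stonebridge 3.789.
Rounding down: Millford 4, Rivermont 9, Stonebridge 3 (total 16).
Rivermont receives 9.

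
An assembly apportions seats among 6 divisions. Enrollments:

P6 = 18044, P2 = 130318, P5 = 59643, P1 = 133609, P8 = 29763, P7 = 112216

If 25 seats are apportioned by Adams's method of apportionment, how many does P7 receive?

6

Standard divisor 483593/25 ≈ 19343.72; standard quotas: P6 0.933, P2 6.737, P5 3.083, P1 6.907, P8 1.539, P7 5.801.
Rounding up gives 1, 7, 4, 7, 2, 6 = 27 seats, so the divisor must be adjusted.
With modified divisor 22000: modified quotas P6 0.820, P2 5.924, P5 2.711, P1 6.073, P8 1.353, P7 5.101.
Rounding up: P6 1, P2 6, P5 3, P1 7, P8 2, P7 6 (total 25).
P7 receives 6.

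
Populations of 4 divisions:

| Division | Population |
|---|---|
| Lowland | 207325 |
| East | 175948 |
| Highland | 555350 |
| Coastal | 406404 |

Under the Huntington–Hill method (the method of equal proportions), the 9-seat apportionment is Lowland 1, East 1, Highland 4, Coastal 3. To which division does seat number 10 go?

Priority for the next seat is population ÷ (√(s·(s+1))).
Priorities: Lowland 146600.913, East 124414.024, Highland 124180.035, Coastal 117318.729.
Highest priority: Lowland.

Lowland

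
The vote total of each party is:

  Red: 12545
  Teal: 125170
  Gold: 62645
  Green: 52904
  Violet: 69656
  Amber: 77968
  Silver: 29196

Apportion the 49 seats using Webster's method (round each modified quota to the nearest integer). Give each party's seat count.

Red: 1, Teal: 15, Gold: 7, Green: 6, Violet: 8, Amber: 9, Silver: 3

Standard divisor 430084/49 ≈ 8777.224; standard quotas: Red 1.429, Teal 14.261, Gold 7.137, Green 6.027, Violet 7.936, Amber 8.883, Silver 3.326.
Rounding to the nearest integer gives 1, 14, 7, 6, 8, 9, 3 = 48 seats, so the divisor must be adjusted.
With modified divisor 8500: modified quotas Red 1.476, Teal 14.726, Gold 7.370, Green 6.224, Violet 8.195, Amber 9.173, Silver 3.435.
Rounding to the nearest integer: Red 1, Teal 15, Gold 7, Green 6, Violet 8, Amber 9, Silver 3 (total 49).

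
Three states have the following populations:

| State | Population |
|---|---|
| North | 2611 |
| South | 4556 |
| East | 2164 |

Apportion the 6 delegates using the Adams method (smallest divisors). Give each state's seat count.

Standard divisor 9331/6 ≈ 1555.167; standard quotas: North 1.679, South 2.930, East 1.391.
Rounding up gives 2, 3, 2 = 7 seats, so the divisor must be adjusted.
With modified divisor 2220: modified quotas North 1.176, South 2.052, East 0.975.
Rounding up: North 2, South 3, East 1 (total 6).

North 2, South 3, East 1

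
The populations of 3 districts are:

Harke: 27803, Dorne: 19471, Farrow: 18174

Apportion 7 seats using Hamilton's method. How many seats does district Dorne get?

2

Standard divisor: 65448 ÷ 7 ≈ 9349.714.
Standard quotas: Harke 2.9737, Dorne 2.0825, Farrow 1.9438.
Lower quotas: Harke 2, Dorne 2, Farrow 1 (sum 5, leaving 2 seats).
Remainders in descending order: Harke 0.9737, Farrow 0.9438, Dorne 0.0825.
The surplus seats go to Harke, Farrow.
Dorne receives 2.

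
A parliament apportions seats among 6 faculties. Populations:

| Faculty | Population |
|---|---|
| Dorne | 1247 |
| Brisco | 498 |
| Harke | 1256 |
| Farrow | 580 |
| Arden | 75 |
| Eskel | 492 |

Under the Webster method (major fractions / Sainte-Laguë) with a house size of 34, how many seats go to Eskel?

Standard divisor 4148/34 ≈ 122; standard quotas: Dorne 10.221, Brisco 4.082, Harke 10.295, Farrow 4.754, Arden 0.615, Eskel 4.033.
Rounding to the nearest integer gives Dorne 10, Brisco 4, Harke 10, Farrow 5, Arden 1, Eskel 4 — total 34, matching the house size, so no adjustment is needed.
Eskel receives 4.

4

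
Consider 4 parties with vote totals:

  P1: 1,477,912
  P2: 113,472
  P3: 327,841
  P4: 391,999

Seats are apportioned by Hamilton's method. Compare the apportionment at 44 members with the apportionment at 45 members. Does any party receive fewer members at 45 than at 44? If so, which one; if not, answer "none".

At 44 seats: P1 28, P2 2, P3 6, P4 8.
At 45 seats: P1 29, P2 2, P3 6, P4 8.
No party's allocation decreased.

none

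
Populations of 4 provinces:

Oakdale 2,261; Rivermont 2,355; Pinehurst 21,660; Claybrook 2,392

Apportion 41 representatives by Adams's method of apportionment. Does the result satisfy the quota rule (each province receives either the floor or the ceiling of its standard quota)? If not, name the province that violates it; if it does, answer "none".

Standard quotas: Oakdale 3.234, Rivermont 3.368, Pinehurst 30.977, Claybrook 3.421.
Adams allocation: Oakdale 4, Rivermont 4, Pinehurst 29, Claybrook 4.
Pinehurst has quota 30.977 (lower 30, upper 31) but receives 29 — outside the quota interval.

Pinehurst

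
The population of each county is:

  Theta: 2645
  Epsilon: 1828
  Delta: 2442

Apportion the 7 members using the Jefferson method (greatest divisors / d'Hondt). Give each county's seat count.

Theta: 3, Epsilon: 2, Delta: 2

Standard divisor 6915/7 ≈ 987.857; standard quotas: Theta 2.678, Epsilon 1.850, Delta 2.472.
Rounding down gives 2, 1, 2 = 5 seats, so the divisor must be adjusted.
With modified divisor 850: modified quotas Theta 3.112, Epsilon 2.151, Delta 2.873.
Rounding down: Theta 3, Epsilon 2, Delta 2 (total 7).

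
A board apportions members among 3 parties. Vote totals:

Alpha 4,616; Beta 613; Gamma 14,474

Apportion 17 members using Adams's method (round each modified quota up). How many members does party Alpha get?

4

Standard divisor 19703/17 ≈ 1159; standard quotas: Alpha 3.983, Beta 0.529, Gamma 12.488.
Rounding up gives 4, 1, 13 = 18 seats, so the divisor must be adjusted.
With modified divisor 1300: modified quotas Alpha 3.551, Beta 0.472, Gamma 11.134.
Rounding up: Alpha 4, Beta 1, Gamma 12 (total 17).
Alpha receives 4.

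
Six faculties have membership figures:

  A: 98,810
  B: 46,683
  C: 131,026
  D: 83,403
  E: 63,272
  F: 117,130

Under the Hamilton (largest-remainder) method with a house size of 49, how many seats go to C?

Total 540324; standard divisor 540324/49 ≈ 11027.02.
Standard quotas: A 8.9607, B 4.2335, C 11.8823, D 7.5635, E 5.7379, F 10.6221.
Lower quotas: A 8, B 4, C 11, D 7, E 5, F 10 (sum 45, leaving 4 seats).
Remainders in descending order: A 0.9607, C 0.8823, E 0.7379, F 0.6221, D 0.5635, B 0.2335.
The surplus seats go to A, C, E, F.
C receives 12.

12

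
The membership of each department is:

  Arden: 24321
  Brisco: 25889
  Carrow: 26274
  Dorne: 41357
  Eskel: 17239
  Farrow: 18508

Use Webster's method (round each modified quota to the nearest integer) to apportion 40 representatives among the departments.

Arden=6, Brisco=7, Carrow=7, Dorne=11, Eskel=4, Farrow=5

Standard divisor 153588/40 ≈ 3839.7; standard quotas: Arden 6.334, Brisco 6.742, Carrow 6.843, Dorne 10.771, Eskel 4.490, Farrow 4.820.
Rounding to the nearest integer gives Arden 6, Brisco 7, Carrow 7, Dorne 11, Eskel 4, Farrow 5 — total 40, matching the house size, so no adjustment is needed.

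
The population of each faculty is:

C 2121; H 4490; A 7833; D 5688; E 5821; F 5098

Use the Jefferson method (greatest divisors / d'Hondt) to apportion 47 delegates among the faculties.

C 3; H 7; A 12; D 8; E 9; F 8

Standard divisor 31051/47 ≈ 660.66; standard quotas: C 3.210, H 6.796, A 11.856, D 8.610, E 8.811, F 7.717.
Rounding down gives 3, 6, 11, 8, 8, 7 = 43 seats, so the divisor must be adjusted.
With modified divisor 635: modified quotas C 3.340, H 7.071, A 12.335, D 8.957, E 9.167, F 8.028.
Rounding down: C 3, H 7, A 12, D 8, E 9, F 8 (total 47).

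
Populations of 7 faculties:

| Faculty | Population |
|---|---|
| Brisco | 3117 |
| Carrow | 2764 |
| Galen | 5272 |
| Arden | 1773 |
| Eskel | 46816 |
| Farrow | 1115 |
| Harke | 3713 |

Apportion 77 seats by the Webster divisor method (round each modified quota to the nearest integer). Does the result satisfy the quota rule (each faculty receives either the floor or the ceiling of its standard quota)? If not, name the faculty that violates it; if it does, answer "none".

Eskel

Standard quotas: Brisco 3.717, Carrow 3.296, Galen 6.287, Arden 2.114, Eskel 55.828, Farrow 1.330, Harke 4.428.
Webster allocation: Brisco 4, Carrow 3, Galen 6, Arden 2, Eskel 57, Farrow 1, Harke 4.
Eskel has quota 55.828 (lower 55, upper 56) but receives 57 — outside the quota interval.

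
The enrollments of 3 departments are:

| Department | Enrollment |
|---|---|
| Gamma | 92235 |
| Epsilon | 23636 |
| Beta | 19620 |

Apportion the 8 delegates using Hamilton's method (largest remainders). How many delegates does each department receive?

Gamma 6, Epsilon 1, Beta 1

The standard divisor is 135491/8 ≈ 16936.375.
Standard quotas: Gamma 5.4460, Epsilon 1.3956, Beta 1.1585.
Lower quotas: Gamma 5, Epsilon 1, Beta 1 (sum 7, leaving 1 seat).
Remainders in descending order: Gamma 0.4460, Epsilon 0.3956, Beta 0.1585.
The surplus seat goes to Gamma.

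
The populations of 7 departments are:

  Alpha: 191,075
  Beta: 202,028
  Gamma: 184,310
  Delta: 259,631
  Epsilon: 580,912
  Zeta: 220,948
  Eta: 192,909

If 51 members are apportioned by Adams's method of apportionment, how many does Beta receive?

6

Standard divisor 1831813/51 ≈ 35917.902; standard quotas: Alpha 5.320, Beta 5.625, Gamma 5.131, Delta 7.228, Epsilon 16.173, Zeta 6.151, Eta 5.371.
Rounding up gives 6, 6, 6, 8, 17, 7, 6 = 56 seats, so the divisor must be adjusted.
With modified divisor 38400: modified quotas Alpha 4.976, Beta 5.261, Gamma 4.800, Delta 6.761, Epsilon 15.128, Zeta 5.754, Eta 5.024.
Rounding up: Alpha 5, Beta 6, Gamma 5, Delta 7, Epsilon 16, Zeta 6, Eta 6 (total 51).
Beta receives 6.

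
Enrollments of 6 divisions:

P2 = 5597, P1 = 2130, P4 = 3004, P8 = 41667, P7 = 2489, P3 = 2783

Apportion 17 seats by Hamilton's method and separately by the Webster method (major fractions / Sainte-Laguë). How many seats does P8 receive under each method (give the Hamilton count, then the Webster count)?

Hamilton: P2 2, P1 0, P4 1, P8 12, P7 1, P3 1.
Webster: P2 2, P1 1, P4 1, P8 11, P7 1, P3 1.
P8 gets 12 under Hamilton and 11 under Webster.

12 and 11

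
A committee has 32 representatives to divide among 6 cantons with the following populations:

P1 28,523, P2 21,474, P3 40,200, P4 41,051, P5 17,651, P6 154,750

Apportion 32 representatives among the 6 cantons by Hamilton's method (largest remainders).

Standard divisor: 303649 ÷ 32 ≈ 9489.031.
Standard quotas: P1 3.0059, P2 2.2630, P3 4.2365, P4 4.3262, P5 1.8601, P6 16.3083.
Lower quotas: P1 3, P2 2, P3 4, P4 4, P5 1, P6 16 (sum 30, leaving 2 seats).
Remainders in descending order: P5 0.8601, P4 0.3262, P6 0.3083, P2 0.2630, P3 0.2365, P1 0.0059.
Largest remainders: P5, P4 receive the extra seats.

P1 3, P2 2, P3 4, P4 5, P5 2, P6 16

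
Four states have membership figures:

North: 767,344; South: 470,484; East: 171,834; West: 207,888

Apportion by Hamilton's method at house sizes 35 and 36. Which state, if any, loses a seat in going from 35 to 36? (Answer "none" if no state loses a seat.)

none

At 35 seats: North 17, South 10, East 4, West 4.
At 36 seats: North 17, South 10, East 4, West 5.
No state's allocation decreased.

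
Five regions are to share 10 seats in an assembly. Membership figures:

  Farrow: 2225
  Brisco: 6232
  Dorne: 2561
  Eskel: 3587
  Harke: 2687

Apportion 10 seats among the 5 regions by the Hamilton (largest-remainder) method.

Farrow 1; Brisco 4; Dorne 1; Eskel 2; Harke 2

Total 17292; standard divisor 17292/10 ≈ 1729.2.
Standard quotas: Farrow 1.2867, Brisco 3.6040, Dorne 1.4810, Eskel 2.0744, Harke 1.5539.
Lower quotas: Farrow 1, Brisco 3, Dorne 1, Eskel 2, Harke 1 (sum 8, leaving 2 seats).
Remainders in descending order: Brisco 0.6040, Harke 0.5539, Dorne 0.4810, Farrow 0.2867, Eskel 0.0744.
Largest remainders: Brisco, Harke receive the extra seats.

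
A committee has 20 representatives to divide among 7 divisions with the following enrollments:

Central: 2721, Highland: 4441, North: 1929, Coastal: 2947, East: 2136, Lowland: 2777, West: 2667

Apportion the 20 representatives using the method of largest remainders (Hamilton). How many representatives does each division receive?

The standard divisor is 19618/20 ≈ 980.9.
Standard quotas: Central 2.774, Highland 4.527, North 1.967, Coastal 3.004, East 2.178, Lowland 2.831, West 2.719.
Lower quotas: Central 2, Highland 4, North 1, Coastal 3, East 2, Lowland 2, West 2 (sum 16, leaving 4 seats).
Remainders in descending order: North 0.967, Lowland 0.831, Central 0.774, West 0.719, Highland 0.527, East 0.178, Coastal 0.004.
Largest remainders: North, Lowland, Central, West receive the extra seats.

Central=3; Highland=4; North=2; Coastal=3; East=2; Lowland=3; West=3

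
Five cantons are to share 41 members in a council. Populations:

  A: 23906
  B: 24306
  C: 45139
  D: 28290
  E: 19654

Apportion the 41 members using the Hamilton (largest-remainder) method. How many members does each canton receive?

A: 7, B: 7, C: 13, D: 8, E: 6

Total 141295; standard divisor 141295/41 ≈ 3446.22.
Standard quotas: A 6.9369, B 7.0529, C 13.0981, D 8.2090, E 5.7031.
Lower quotas: A 6, B 7, C 13, D 8, E 5 (sum 39, leaving 2 seats).
Remainders in descending order: A 0.9369, E 0.7031, D 0.2090, C 0.0981, B 0.0529.
The surplus seats go to A, E.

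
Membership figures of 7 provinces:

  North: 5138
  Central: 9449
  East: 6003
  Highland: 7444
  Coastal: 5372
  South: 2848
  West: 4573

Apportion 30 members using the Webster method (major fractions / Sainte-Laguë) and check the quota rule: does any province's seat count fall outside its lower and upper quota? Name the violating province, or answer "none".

none

Standard quotas: North 3.775, Central 6.943, East 4.411, Highland 5.470, Coastal 3.947, South 2.093, West 3.360.
Webster allocation: North 4, Central 7, East 4, Highland 6, Coastal 4, South 2, West 3.
Every allocation lies between the lower and upper quota.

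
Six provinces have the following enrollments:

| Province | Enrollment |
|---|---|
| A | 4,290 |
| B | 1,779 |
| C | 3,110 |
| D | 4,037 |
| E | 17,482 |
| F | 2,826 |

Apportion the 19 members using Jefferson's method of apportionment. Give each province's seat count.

Standard divisor 33524/19 ≈ 1764.421; standard quotas: A 2.431, B 1.008, C 1.763, D 2.288, E 9.908, F 1.602.
Rounding down gives 2, 1, 1, 2, 9, 1 = 16 seats, so the divisor must be adjusted.
With modified divisor 1500: modified quotas A 2.860, B 1.186, C 2.073, D 2.691, E 11.655, F 1.884.
Rounding down: A 2, B 1, C 2, D 2, E 11, F 1 (total 19).

A: 2, B: 1, C: 2, D: 2, E: 11, F: 1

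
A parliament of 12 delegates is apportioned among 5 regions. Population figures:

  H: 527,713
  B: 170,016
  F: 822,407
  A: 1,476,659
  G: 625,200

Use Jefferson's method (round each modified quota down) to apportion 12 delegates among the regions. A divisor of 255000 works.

With modified divisor 255000: modified quotas H 2.069, B 0.667, F 3.225, A 5.791, G 2.452.
Rounding down: H 2, B 0, F 3, A 5, G 2 (total 12).

H=2, B=0, F=3, A=5, G=2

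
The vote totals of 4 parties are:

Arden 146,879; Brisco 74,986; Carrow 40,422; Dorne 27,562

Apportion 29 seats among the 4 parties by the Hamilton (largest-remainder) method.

Total 289849; standard divisor 289849/29 ≈ 9994.793.
Standard quotas: Arden 14.6956, Brisco 7.5025, Carrow 4.0443, Dorne 2.7576.
Lower quotas: Arden 14, Brisco 7, Carrow 4, Dorne 2 (sum 27, leaving 2 seats).
Remainders in descending order: Dorne 0.7576, Arden 0.6956, Brisco 0.5025, Carrow 0.0443.
Largest remainders: Dorne, Arden receive the extra seats.

Arden 15; Brisco 7; Carrow 4; Dorne 3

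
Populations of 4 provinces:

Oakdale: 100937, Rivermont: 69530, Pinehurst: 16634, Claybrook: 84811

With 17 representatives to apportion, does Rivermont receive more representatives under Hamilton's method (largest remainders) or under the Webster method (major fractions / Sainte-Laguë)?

Hamilton: Oakdale 6, Rivermont 5, Pinehurst 1, Claybrook 5.
Webster: Oakdale 7, Rivermont 4, Pinehurst 1, Claybrook 5.
Rivermont gets 5 under Hamilton and 4 under Webster.

Hamilton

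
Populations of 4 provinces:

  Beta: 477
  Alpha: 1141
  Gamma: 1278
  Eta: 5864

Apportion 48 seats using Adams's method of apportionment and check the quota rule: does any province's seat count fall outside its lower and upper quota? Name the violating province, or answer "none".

Eta

Standard quotas: Beta 2.614, Alpha 6.252, Gamma 7.003, Eta 32.132.
Adams allocation: Beta 3, Alpha 7, Gamma 7, Eta 31.
Eta has quota 32.132 (lower 32, upper 33) but receives 31 — outside the quota interval.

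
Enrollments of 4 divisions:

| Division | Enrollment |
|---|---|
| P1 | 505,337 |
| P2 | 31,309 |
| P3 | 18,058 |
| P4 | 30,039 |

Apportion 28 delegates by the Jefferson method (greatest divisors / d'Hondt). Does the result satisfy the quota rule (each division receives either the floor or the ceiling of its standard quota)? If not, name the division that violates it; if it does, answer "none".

P1

Standard quotas: P1 24.198, P2 1.499, P3 0.865, P4 1.438.
Jefferson allocation: P1 26, P2 1, P3 0, P4 1.
P1 has quota 24.198 (lower 24, upper 25) but receives 26 — outside the quota interval.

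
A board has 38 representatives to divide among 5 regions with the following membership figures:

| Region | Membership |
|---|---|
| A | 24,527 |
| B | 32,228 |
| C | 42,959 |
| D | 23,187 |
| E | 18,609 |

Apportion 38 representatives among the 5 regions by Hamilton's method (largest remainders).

A 7; B 9; C 11; D 6; E 5

Standard divisor: 141510 ÷ 38 ≈ 3723.947.
Standard quotas: A 6.5863, B 8.6543, C 11.5359, D 6.2265, E 4.9971.
Lower quotas: A 6, B 8, C 11, D 6, E 4 (sum 35, leaving 3 seats).
Remainders in descending order: E 0.9971, B 0.6543, A 0.5863, C 0.5359, D 0.2265.
Largest remainders: E, B, A receive the extra seats.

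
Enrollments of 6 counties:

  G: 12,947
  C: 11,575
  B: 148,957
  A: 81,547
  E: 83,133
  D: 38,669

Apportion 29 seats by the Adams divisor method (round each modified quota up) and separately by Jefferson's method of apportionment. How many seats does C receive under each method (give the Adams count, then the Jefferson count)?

1 and 0

Adams: G 1, C 1, B 11, A 6, E 7, D 3.
Jefferson: G 1, C 0, B 12, A 6, E 7, D 3.
C gets 1 under Adams and 0 under Jefferson.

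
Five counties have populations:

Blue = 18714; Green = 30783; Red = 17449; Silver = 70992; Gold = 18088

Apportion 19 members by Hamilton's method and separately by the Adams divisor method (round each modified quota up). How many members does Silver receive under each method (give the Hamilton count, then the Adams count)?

Hamilton: Blue 2, Green 4, Red 2, Silver 9, Gold 2.
Adams: Blue 3, Green 4, Red 2, Silver 8, Gold 2.
Silver gets 9 under Hamilton and 8 under Adams.

9 and 8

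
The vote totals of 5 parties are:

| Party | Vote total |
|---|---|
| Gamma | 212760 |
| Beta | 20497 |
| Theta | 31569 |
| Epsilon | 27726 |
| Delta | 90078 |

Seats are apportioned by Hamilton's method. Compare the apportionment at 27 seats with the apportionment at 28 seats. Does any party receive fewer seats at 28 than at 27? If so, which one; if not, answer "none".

At 27 seats: Gamma 15, Beta 2, Theta 2, Epsilon 2, Delta 6.
At 28 seats: Gamma 16, Beta 1, Theta 2, Epsilon 2, Delta 7.
Beta drops from 2 to 1.

Beta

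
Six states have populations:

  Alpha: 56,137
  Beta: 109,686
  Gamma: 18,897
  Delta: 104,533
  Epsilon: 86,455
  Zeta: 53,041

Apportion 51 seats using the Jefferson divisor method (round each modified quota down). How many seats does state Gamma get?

Standard divisor 428749/51 ≈ 8406.843; standard quotas: Alpha 6.678, Beta 13.047, Gamma 2.248, Delta 12.434, Epsilon 10.284, Zeta 6.309.
Rounding down gives 6, 13, 2, 12, 10, 6 = 49 seats, so the divisor must be adjusted.
With modified divisor 7900: modified quotas Alpha 7.106, Beta 13.884, Gamma 2.392, Delta 13.232, Epsilon 10.944, Zeta 6.714.
Rounding down: Alpha 7, Beta 13, Gamma 2, Delta 13, Epsilon 10, Zeta 6 (total 51).
Gamma receives 2.

2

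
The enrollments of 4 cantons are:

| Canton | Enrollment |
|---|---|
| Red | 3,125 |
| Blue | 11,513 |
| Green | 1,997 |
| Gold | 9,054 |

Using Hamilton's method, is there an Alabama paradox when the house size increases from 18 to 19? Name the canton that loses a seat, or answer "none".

At 18 seats: Red 2, Blue 8, Green 2, Gold 6.
At 19 seats: Red 2, Blue 9, Green 1, Gold 7.
Green drops from 2 to 1.

Green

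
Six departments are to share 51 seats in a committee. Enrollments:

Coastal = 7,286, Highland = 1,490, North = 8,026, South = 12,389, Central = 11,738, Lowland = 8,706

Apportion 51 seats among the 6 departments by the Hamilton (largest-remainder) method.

Coastal 7, Highland 2, North 8, South 13, Central 12, Lowland 9

Standard divisor: 49635 ÷ 51 ≈ 973.235.
Standard quotas: Coastal 7.4864, Highland 1.5310, North 8.2467, South 12.7297, Central 12.0608, Lowland 8.9454.
Lower quotas: Coastal 7, Highland 1, North 8, South 12, Central 12, Lowland 8 (sum 48, leaving 3 seats).
Remainders in descending order: Lowland 0.9454, South 0.7297, Highland 0.5310, Coastal 0.4864, North 0.2467, Central 0.0608.
Largest remainders: Lowland, South, Highland receive the extra seats.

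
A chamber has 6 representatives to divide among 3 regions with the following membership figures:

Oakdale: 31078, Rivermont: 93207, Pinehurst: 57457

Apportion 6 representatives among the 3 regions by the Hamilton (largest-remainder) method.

Total 181742; standard divisor 181742/6 ≈ 30290.333.
Standard quotas: Oakdale 1.0260, Rivermont 3.0771, Pinehurst 1.8969.
Lower quotas: Oakdale 1, Rivermont 3, Pinehurst 1 (sum 5, leaving 1 seat).
Remainders in descending order: Pinehurst 0.8969, Rivermont 0.0771, Oakdale 0.0260.
The surplus seat goes to Pinehurst.

Oakdale 1, Rivermont 3, Pinehurst 2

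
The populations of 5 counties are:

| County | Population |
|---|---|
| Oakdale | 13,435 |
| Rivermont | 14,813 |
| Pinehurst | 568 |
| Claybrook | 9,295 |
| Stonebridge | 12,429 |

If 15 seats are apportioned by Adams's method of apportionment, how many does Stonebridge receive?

Standard divisor 50540/15 ≈ 3369.333; standard quotas: Oakdale 3.987, Rivermont 4.396, Pinehurst 0.169, Claybrook 2.759, Stonebridge 3.689.
Rounding up gives 4, 5, 1, 3, 4 = 17 seats, so the divisor must be adjusted.
With modified divisor 4300: modified quotas Oakdale 3.124, Rivermont 3.445, Pinehurst 0.132, Claybrook 2.162, Stonebridge 2.890.
Rounding up: Oakdale 4, Rivermont 4, Pinehurst 1, Claybrook 3, Stonebridge 3 (total 15).
Stonebridge receives 3.

3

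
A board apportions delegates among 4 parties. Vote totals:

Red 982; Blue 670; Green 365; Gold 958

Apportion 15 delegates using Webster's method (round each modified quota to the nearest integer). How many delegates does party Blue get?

3

Standard divisor 2975/15 ≈ 198.333; standard quotas: Red 4.951, Blue 3.378, Green 1.840, Gold 4.830.
Rounding to the nearest integer gives Red 5, Blue 3, Green 2, Gold 5 — total 15, matching the house size, so no adjustment is needed.
Blue receives 3.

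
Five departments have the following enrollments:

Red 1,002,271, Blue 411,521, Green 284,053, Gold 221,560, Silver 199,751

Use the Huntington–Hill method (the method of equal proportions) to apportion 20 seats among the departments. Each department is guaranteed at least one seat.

Red: 9, Blue: 4, Green: 3, Gold: 2, Silver: 2

With divisor 110806: modified quotas Red 9.045, Blue 3.714, Green 2.564, Gold 2.000, Silver 1.803.
Geometric-mean thresholds: Red √(9·10)=9.487, Blue √(3·4)=3.464, Green √(2·3)=2.449, Gold √(1·2)=1.414, Silver √(1·2)=1.414.
Each quota rounded against its threshold gives Red 9, Blue 4, Green 3, Gold 2, Silver 2 (total 20).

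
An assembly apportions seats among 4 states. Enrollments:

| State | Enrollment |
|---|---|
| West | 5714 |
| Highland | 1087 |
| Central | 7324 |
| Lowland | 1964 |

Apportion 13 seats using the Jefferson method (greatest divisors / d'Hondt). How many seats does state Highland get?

1

Standard divisor 16089/13 ≈ 1237.615; standard quotas: West 4.617, Highland 0.878, Central 5.918, Lowland 1.587.
Rounding down gives 4, 0, 5, 1 = 10 seats, so the divisor must be adjusted.
With modified divisor 1058.5: modified quotas West 5.398, Highland 1.027, Central 6.919, Lowland 1.855.
Rounding down: West 5, Highland 1, Central 6, Lowland 1 (total 13).
Highland receives 1.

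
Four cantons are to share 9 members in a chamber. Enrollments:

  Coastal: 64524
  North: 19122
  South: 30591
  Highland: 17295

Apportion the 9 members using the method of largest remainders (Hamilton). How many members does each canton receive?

Standard divisor: 131532 ÷ 9 ≈ 14614.667.
Standard quotas: Coastal 4.4150, North 1.3084, South 2.0932, Highland 1.1834.
Lower quotas: Coastal 4, North 1, South 2, Highland 1 (sum 8, leaving 1 seat).
Remainders in descending order: Coastal 0.4150, North 0.3084, Highland 0.1834, South 0.0932.
Largest remainder: Coastal receives the extra seat.

Coastal=5, North=1, South=2, Highland=1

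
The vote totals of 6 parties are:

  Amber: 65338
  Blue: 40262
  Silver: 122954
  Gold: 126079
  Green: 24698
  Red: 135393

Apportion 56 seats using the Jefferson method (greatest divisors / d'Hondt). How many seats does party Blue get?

Standard divisor 514724/56 ≈ 9191.5; standard quotas: Amber 7.109, Blue 4.380, Silver 13.377, Gold 13.717, Green 2.687, Red 14.730.
Rounding down gives 7, 4, 13, 13, 2, 14 = 53 seats, so the divisor must be adjusted.
With modified divisor 8600: modified quotas Amber 7.597, Blue 4.682, Silver 14.297, Gold 14.660, Green 2.872, Red 15.743.
Rounding down: Amber 7, Blue 4, Silver 14, Gold 14, Green 2, Red 15 (total 56).
Blue receives 4.

4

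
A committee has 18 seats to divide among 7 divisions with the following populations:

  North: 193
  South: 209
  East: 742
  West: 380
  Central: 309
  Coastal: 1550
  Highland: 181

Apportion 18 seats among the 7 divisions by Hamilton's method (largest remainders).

Standard divisor: 3564 ÷ 18 = 198.
Standard quotas: North 0.975, South 1.056, East 3.747, West 1.919, Central 1.561, Coastal 7.828, Highland 0.914.
Lower quotas: North 0, South 1, East 3, West 1, Central 1, Coastal 7, Highland 0 (sum 13, leaving 5 seats).
Remainders in descending order: North 0.975, West 0.919, Highland 0.914, Coastal 0.828, East 0.747, Central 0.561, South 0.056.
Largest remainders: North, West, Highland, Coastal, East receive the extra seats.

North: 1, South: 1, East: 4, West: 2, Central: 1, Coastal: 8, Highland: 1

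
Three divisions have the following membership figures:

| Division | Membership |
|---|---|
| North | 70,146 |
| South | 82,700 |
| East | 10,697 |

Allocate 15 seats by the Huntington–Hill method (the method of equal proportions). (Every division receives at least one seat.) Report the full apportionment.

With divisor 10938: modified quotas North 6.413, South 7.561, East 0.978.
Geometric-mean thresholds: North √(6·7)=6.481, South √(7·8)=7.483, East (min 1).
Each quota rounded against its threshold gives North 6, South 8, East 1 (total 15).

North=6, South=8, East=1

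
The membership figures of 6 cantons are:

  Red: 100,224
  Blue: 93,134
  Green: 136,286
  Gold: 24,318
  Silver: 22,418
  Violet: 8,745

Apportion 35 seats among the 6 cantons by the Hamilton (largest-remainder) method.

The standard divisor is 385125/35 ≈ 11003.571.
Standard quotas: Red 9.1083, Blue 8.4640, Green 12.3856, Gold 2.2100, Silver 2.0373, Violet 0.7947.
Lower quotas: Red 9, Blue 8, Green 12, Gold 2, Silver 2, Violet 0 (sum 33, leaving 2 seats).
Remainders in descending order: Violet 0.7947, Blue 0.4640, Green 0.3856, Gold 0.2100, Red 0.1083, Silver 0.0373.
Largest remainders: Violet, Blue receive the extra seats.

Red: 9, Blue: 9, Green: 12, Gold: 2, Silver: 2, Violet: 1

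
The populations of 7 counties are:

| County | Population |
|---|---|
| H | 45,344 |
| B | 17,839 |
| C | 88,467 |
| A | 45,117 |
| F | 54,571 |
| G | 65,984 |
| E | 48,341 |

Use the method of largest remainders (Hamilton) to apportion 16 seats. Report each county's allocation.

H=2, B=1, C=4, A=2, F=2, G=3, E=2

Standard divisor: 365663 ÷ 16 ≈ 22853.938.
Standard quotas: H 1.9841, B 0.7806, C 3.8710, A 1.9741, F 2.3878, G 2.8872, E 2.1152.
Lower quotas: H 1, B 0, C 3, A 1, F 2, G 2, E 2 (sum 11, leaving 5 seats).
Remainders in descending order: H 0.9841, A 0.9741, G 0.8872, C 0.8710, B 0.7806, F 0.3878, E 0.1152.
Largest remainders: H, A, G, C, B receive the extra seats.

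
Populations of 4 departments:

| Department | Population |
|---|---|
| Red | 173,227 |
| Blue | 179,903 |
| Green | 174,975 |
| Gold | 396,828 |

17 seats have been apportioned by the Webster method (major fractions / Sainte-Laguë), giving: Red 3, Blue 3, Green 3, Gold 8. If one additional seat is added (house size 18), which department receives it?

Blue

Priority for the next seat is population ÷ (current seats + 0.5).
Priorities: Red 49493.429, Blue 51400.857, Green 49992.857, Gold 46685.647.
Highest priority: Blue.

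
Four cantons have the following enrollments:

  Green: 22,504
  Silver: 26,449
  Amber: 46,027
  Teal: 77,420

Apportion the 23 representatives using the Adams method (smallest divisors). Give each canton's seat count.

Green 3; Silver 4; Amber 6; Teal 10

Standard divisor 172400/23 ≈ 7495.652; standard quotas: Green 3.002, Silver 3.529, Amber 6.140, Teal 10.329.
Rounding up gives 4, 4, 7, 11 = 26 seats, so the divisor must be adjusted.
With modified divisor 8200: modified quotas Green 2.744, Silver 3.225, Amber 5.613, Teal 9.441.
Rounding up: Green 3, Silver 4, Amber 6, Teal 10 (total 23).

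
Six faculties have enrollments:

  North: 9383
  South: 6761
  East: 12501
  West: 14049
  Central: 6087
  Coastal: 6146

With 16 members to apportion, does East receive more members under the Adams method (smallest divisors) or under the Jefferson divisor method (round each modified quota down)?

Jefferson

Adams: North 3, South 2, East 3, West 4, Central 2, Coastal 2.
Jefferson: North 3, South 2, East 4, West 4, Central 1, Coastal 2.
East gets 3 under Adams and 4 under Jefferson.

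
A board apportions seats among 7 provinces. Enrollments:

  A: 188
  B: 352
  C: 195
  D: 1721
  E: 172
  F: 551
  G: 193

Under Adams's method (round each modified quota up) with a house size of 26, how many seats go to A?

Standard divisor 3372/26 ≈ 129.692; standard quotas: A 1.450, B 2.714, C 1.504, D 13.270, E 1.326, F 4.249, G 1.488.
Rounding up gives 2, 3, 2, 14, 2, 5, 2 = 30 seats, so the divisor must be adjusted.
With modified divisor 160: modified quotas A 1.175, B 2.200, C 1.219, D 10.756, E 1.075, F 3.444, G 1.206.
Rounding up: A 2, B 3, C 2, D 11, E 2, F 4, G 2 (total 26).
A receives 2.

2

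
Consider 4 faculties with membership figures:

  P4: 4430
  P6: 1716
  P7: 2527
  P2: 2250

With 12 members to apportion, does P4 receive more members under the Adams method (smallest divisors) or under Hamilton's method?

Adams: P4 4, P6 2, P7 3, P2 3.
Hamilton: P4 5, P6 2, P7 3, P2 2.
P4 gets 4 under Adams and 5 under Hamilton.

Hamilton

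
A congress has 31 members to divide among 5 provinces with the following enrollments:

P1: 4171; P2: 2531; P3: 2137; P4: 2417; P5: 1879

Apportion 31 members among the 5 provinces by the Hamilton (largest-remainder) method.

The standard divisor is 13135/31 ≈ 423.71.
Standard quotas: P1 9.844, P2 5.973, P3 5.044, P4 5.704, P5 4.435.
Lower quotas: P1 9, P2 5, P3 5, P4 5, P5 4 (sum 28, leaving 3 seats).
Remainders in descending order: P2 0.973, P1 0.844, P4 0.704, P5 0.435, P3 0.044.
Largest remainders: P2, P1, P4 receive the extra seats.

P1 10, P2 6, P3 5, P4 6, P5 4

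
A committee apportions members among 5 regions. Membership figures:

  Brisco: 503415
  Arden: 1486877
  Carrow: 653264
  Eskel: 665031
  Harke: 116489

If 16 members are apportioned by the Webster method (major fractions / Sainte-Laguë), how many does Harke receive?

1

Standard divisor 3425076/16 ≈ 214067.25; standard quotas: Brisco 2.352, Arden 6.946, Carrow 3.052, Eskel 3.107, Harke 0.544.
Rounding to the nearest integer gives Brisco 2, Arden 7, Carrow 3, Eskel 3, Harke 1 — total 16, matching the house size, so no adjustment is needed.
Harke receives 1.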